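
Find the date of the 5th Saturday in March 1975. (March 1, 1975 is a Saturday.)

29 March 1975

March 1975 begins on a Saturday, so the first Saturday is March 1.
The 5th Saturday is 4 weeks later: 1 + 28 = 29.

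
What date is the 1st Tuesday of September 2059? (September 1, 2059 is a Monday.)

September 2059 begins on a Monday, so the first Tuesday is September 2 (1 day later).

2 September 2059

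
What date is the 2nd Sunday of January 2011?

January 2011 begins on a Saturday, so the first Sunday is January 2 (1 day later).
The 2nd Sunday is 1 weeks later: 2 + 7 = 9.

9 January 2011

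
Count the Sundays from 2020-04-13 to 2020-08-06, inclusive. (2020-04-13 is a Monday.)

16

2020-04-13 is a Monday; the first Sunday on or after it is 2020-04-19 (6 days later).
From 2020-04-19 to 2020-08-06: 11 + 31 + 30 + 31 + 6 = 109 days (rest of April, May, June, July, August).
109 ÷ 7 = 15 full weeks with remainder 4, so 15 more Sundays after the first → 16.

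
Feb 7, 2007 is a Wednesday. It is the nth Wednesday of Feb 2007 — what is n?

Day 7 falls in week ⌈7/7⌉ of the month.
Days 1–7 hold the 1st Wednesday, 8–14 the 2nd, 15–21 the 3rd, 22–28 the 4th, 29–31 the 5th.
7 is in the range for the 1st.

1st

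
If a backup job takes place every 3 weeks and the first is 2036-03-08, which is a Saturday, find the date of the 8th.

The 8th occurrence is 7 intervals after the first: 7 × 21 = 147 days after 2036-03-08.
March has 31 days — 23 days to the end of March leaves 124.
April has 30 days (94 left).
May has 31 days (63 left).
June has 30 days (33 left).
July has 31 days (2 left).
2 days into August → 2036-08-02.

2036-08-02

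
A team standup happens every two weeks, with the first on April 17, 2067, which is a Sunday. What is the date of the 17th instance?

The 17th occurrence is 16 intervals after the first: 16 × 14 = 224 days after April 17, 2067.
April has 30 days — 13 days to the end of April leaves 211.
May has 31 days (180 left).
June has 30 days (150 left).
July has 31 days (119 left).
August has 31 days (88 left).
September has 30 days (58 left).
October has 31 days (27 left).
27 days into November → November 27, 2067.

November 27, 2067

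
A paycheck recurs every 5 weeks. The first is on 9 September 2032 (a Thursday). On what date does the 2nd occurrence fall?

14 October 2032

The 2nd occurrence is 1 interval after the first: 1 × 35 = 35 days after 9 September 2032.
September has 30 days — 21 days to the end of September leaves 14.
14 days into October → 14 October 2032.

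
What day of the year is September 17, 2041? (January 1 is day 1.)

Days in months before September: 31 + 28 + 31 + 30 + 31 + 30 + 31 + 31 = 243.
Plus 17 days into September → day 260.

260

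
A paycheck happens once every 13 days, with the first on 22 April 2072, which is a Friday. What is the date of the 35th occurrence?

The 35th occurrence is 34 intervals after the first: 34 × 13 = 442 days after 22 April 2072.
April has 30 days — 8 days to the end of April leaves 434.
From end of April to end of 2072 is 245 days (189 left).
January has 31 days (158 left).
February has 28 days (130 left).
March has 31 days (99 left).
April has 30 days (69 left).
May has 31 days (38 left).
June has 30 days (8 left).
8 days into July → 8 July 2073.

8 July 2073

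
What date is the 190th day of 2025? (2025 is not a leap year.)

July 9, 2025

January has 31 days (190 − 31 = 159 remain).
February has 28 days (159 − 28 = 131 remain).
March has 31 days (131 − 31 = 100 remain).
April has 30 days (100 − 30 = 70 remain).
May has 31 days (70 − 31 = 39 remain).
June has 30 days (39 − 30 = 9 remain).
9 into July → July 9.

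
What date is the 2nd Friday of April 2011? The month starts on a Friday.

8 April 2011

April 2011 begins on a Friday, so the first Friday is April 1.
The 2nd Friday is 1 weeks later: 1 + 7 = 8.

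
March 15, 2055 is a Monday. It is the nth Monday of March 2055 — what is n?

Day 15 falls in week ⌈15/7⌉ of the month.
Days 1–7 hold the 1st Monday, 8–14 the 2nd, 15–21 the 3rd, 22–28 the 4th, 29–31 the 5th.
15 is in the range for the 3rd.

3rd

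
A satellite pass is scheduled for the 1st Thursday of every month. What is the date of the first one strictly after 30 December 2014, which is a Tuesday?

December 2014 starts on a Monday, so its 1st Thursday is 4 December 2014 (3 days in).
That is not after 30 December 2014, so look at January 2015.
January 2015 starts on a Thursday, so its 1st Thursday is 1 January 2015.

1 January 2015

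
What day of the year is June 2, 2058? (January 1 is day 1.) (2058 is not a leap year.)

153

Days in months before June: 31 + 28 + 31 + 30 + 31 = 151.
Plus 2 days into June → day 153.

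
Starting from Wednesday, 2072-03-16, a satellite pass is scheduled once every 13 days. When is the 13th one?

The 13th occurrence is 12 intervals after the first: 12 × 13 = 156 days after 2072-03-16.
March has 31 days — 15 days to the end of March leaves 141.
April has 30 days (111 left).
May has 31 days (80 left).
June has 30 days (50 left).
July has 31 days (19 left).
19 days into August → 2072-08-19.

2072-08-19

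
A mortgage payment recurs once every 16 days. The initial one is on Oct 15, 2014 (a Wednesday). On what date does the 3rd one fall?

The 3rd occurrence is 2 intervals after the first: 2 × 16 = 32 days after Oct 15, 2014.
Oct has 31 days — 16 days to the end of Oct leaves 16.
16 days into Nov → Nov 16, 2014.

Nov 16, 2014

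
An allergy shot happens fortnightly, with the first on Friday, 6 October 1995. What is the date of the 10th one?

The 10th occurrence is 9 intervals after the first: 9 × 14 = 126 days after 6 October 1995.
October has 31 days — 25 days to the end of October leaves 101.
November has 30 days (71 left).
December has 31 days (40 left).
January has 31 days (9 left).
9 days into February → 9 February 1996.

9 February 1996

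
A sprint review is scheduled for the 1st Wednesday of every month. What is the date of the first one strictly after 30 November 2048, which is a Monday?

November 2048 starts on a Sunday, so its 1st Wednesday is 4 November 2048 (3 days in).
That is not after 30 November 2048, so look at December 2048.
December 2048 starts on a Tuesday, so its 1st Wednesday is 2 December 2048 (1 day in).

2 December 2048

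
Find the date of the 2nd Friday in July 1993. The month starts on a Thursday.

July 1993 begins on a Thursday, so the first Friday is July 2 (1 day later).
The 2nd Friday is 1 weeks later: 2 + 7 = 9.

July 9, 1993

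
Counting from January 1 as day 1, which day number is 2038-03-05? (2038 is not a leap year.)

64

Days in months before March: 31 + 28 = 59.
Plus 5 days into March → day 64.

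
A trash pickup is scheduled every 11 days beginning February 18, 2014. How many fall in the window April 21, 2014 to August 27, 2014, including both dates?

12

Occurrences land 11·i days after February 18, 2014 for i = 0, 1, 2, …
April 21, 2014 is 62 days after the start; 62 ÷ 11 = 5 remainder 7; since the remainder is 7, round up to i = 6. First occurrence in the window: #7 on April 25, 2014 (6×11 = 66 days in).
August 27, 2014 is 190 days after the start; 190 ÷ 11 = 17 remainder 3. Last occurrence in the window: #18 on August 24, 2014.
Occurrences #7 through #18: 12 in total.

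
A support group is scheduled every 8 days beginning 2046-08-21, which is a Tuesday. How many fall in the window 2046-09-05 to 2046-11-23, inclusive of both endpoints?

10

Occurrences land 8·i days after 2046-08-21 for i = 0, 1, 2, …
2046-09-05 is 15 days after the start; 15 ÷ 8 = 1 remainder 7; since the remainder is 7, round up to i = 2. First occurrence in the window: #3 on 2046-09-06 (2×8 = 16 days in).
2046-11-23 is 94 days after the start; 94 ÷ 8 = 11 remainder 6. Last occurrence in the window: #12 on 2046-11-17.
Occurrences #3 through #12: 10 in total.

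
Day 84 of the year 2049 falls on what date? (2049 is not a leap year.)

January has 31 days (84 − 31 = 53 remain).
February has 28 days (53 − 28 = 25 remain).
25 into March → March 25.

March 25, 2049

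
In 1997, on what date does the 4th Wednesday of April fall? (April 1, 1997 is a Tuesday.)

April 1997 begins on a Tuesday, so the first Wednesday is April 2 (1 day later).
The 4th Wednesday is 3 weeks later: 2 + 21 = 23.

1997-04-23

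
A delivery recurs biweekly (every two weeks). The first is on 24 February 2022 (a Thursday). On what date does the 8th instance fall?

The 8th occurrence is 7 intervals after the first: 7 × 14 = 98 days after 24 February 2022.
February has 28 days — 4 days to the end of February leaves 94.
March has 31 days (63 left).
April has 30 days (33 left).
May has 31 days (2 left).
2 days into June → 2 June 2022.

2 June 2022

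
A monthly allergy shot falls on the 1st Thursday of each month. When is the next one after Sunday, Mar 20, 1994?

Apr 7, 1994

Mar 1994 starts on a Tuesday, so its 1st Thursday is Mar 3, 1994 (2 days in).
That is not after Mar 20, 1994, so look at Apr 1994.
Apr 1994 starts on a Friday, so its 1st Thursday is Apr 7, 1994 (6 days in).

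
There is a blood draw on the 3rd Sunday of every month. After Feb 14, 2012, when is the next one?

Feb 2012 starts on a Wednesday; its first Sunday is the 5th, so the 3rd Sunday is the 19th — Feb 19, 2012.
Feb 19, 2012 is after Feb 14, 2012, so that is the next one.

Feb 19, 2012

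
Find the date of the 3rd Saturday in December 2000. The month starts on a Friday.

2000-12-16

December 2000 begins on a Friday, so the first Saturday is December 2 (1 day later).
The 3rd Saturday is 2 weeks later: 2 + 14 = 16.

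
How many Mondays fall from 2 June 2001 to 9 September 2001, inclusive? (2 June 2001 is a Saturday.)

14

2 June 2001 is a Saturday; the first Monday on or after it is 4 June 2001 (2 days later).
From 4 June 2001 to 9 September 2001: 26 + 31 + 31 + 9 = 97 days (rest of June, July, August, September).
97 ÷ 7 = 13 full weeks with remainder 6, so 13 more Mondays after the first → 14.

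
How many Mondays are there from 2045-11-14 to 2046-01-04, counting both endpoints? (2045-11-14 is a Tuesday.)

2045-11-14 is a Tuesday; the first Monday on or after it is 2045-11-20 (6 days later).
From 2045-11-20 to 2046-01-04: 10 + 31 + 4 = 45 days (rest of November, December, January).
45 ÷ 7 = 6 full weeks with remainder 3, so 6 more Mondays after the first → 7.

7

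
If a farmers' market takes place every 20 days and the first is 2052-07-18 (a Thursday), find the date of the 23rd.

The 23rd occurrence is 22 intervals after the first: 22 × 20 = 440 days after 2052-07-18.
July has 31 days — 13 days to the end of July leaves 427.
From end of July to end of 2052 is 153 days (274 left).
January has 31 days (243 left).
February has 28 days (215 left).
March has 31 days (184 left).
April has 30 days (154 left).
May has 31 days (123 left).
June has 30 days (93 left).
July has 31 days (62 left).
August has 31 days (31 left).
September has 30 days (1 left).
1 day into October → 2053-10-01.

2053-10-01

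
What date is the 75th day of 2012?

January has 31 days (75 − 31 = 44 remain).
February has 29 days (44 − 29 = 15 remain).
15 into March → March 15.

15 March 2012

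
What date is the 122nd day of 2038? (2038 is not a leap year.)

January has 31 days (122 − 31 = 91 remain).
February has 28 days (91 − 28 = 63 remain).
March has 31 days (63 − 31 = 32 remain).
April has 30 days (32 − 30 = 2 remain).
2 into May → May 2.

2038-05-02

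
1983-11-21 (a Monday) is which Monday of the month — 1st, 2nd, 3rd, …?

3rd

Day 21 falls in week ⌈21/7⌉ of the month.
Days 1–7 hold the 1st Monday, 8–14 the 2nd, 15–21 the 3rd, 22–28 the 4th, 29–31 the 5th.
21 is in the range for the 3rd.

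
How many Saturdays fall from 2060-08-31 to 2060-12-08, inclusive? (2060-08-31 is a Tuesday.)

2060-08-31 is a Tuesday; the first Saturday on or after it is 2060-09-04 (4 days later).
From 2060-09-04 to 2060-12-08: 26 + 31 + 30 + 8 = 95 days (rest of September, October, November, December).
95 ÷ 7 = 13 full weeks with remainder 4, so 13 more Saturdays after the first → 14.

14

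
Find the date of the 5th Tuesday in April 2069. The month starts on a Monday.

April 2069 begins on a Monday, so the first Tuesday is April 2 (1 day later).
The 5th Tuesday is 4 weeks later: 2 + 28 = 30.

April 30, 2069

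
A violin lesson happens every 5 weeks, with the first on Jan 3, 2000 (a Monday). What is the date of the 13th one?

Feb 26, 2001

The 13th occurrence is 12 intervals after the first: 12 × 35 = 420 days after Jan 3, 2000.
Jan has 31 days — 28 days to the end of Jan leaves 392.
Feb has 29 days (363 left).
Mar has 31 days (332 left).
Apr has 30 days (302 left).
May has 31 days (271 left).
Jun has 30 days (241 left).
Jul has 31 days (210 left).
Aug has 31 days (179 left).
Sep has 30 days (149 left).
Oct has 31 days (118 left).
Nov has 30 days (88 left).
Dec has 31 days (57 left).
Jan has 31 days (26 left).
26 days into Feb → Feb 26, 2001.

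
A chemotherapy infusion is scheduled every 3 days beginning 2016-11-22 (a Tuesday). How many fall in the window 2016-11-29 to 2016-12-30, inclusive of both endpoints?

Occurrences land 3·i days after 2016-11-22 for i = 0, 1, 2, …
2016-11-29 is 7 days after the start; 7 ÷ 3 = 2 remainder 1; since the remainder is 1, round up to i = 3. First occurrence in the window: #4 on 2016-12-01 (3×3 = 9 days in).
2016-12-30 is 38 days after the start; 38 ÷ 3 = 12 remainder 2. Last occurrence in the window: #13 on 2016-12-28.
Occurrences #4 through #13: 10 in total.

10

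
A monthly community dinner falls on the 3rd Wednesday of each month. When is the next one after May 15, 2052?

May 2052 starts on a Wednesday; its first Wednesday is the 1st, so the 3rd Wednesday is the 15th — May 15, 2052.
That is not after May 15, 2052, so look at Jun 2052.
Jun 2052 starts on a Saturday; its first Wednesday is the 5th, so the 3rd Wednesday is the 19th — Jun 19, 2052.

Jun 19, 2052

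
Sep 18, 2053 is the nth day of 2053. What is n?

Days in months before Sep: 31 + 28 + 31 + 30 + 31 + 30 + 31 + 31 = 243.
Plus 18 days into Sep → day 261.

261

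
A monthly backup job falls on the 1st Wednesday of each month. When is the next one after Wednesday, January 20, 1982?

February 3, 1982

January 1982 starts on a Friday, so its 1st Wednesday is January 6, 1982 (5 days in).
That is not after January 20, 1982, so look at February 1982.
February 1982 starts on a Monday, so its 1st Wednesday is February 3, 1982 (2 days in).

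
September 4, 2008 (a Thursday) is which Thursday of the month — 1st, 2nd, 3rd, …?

Day 4 falls in week ⌈4/7⌉ of the month.
Days 1–7 hold the 1st Thursday, 8–14 the 2nd, 15–21 the 3rd, 22–28 the 4th, 29–31 the 5th.
4 is in the range for the 1st.

1st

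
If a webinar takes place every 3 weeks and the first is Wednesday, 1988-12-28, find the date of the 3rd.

The 3rd occurrence is 2 intervals after the first: 2 × 21 = 42 days after 1988-12-28.
December has 31 days — 3 days to the end of December leaves 39.
January has 31 days (8 left).
8 days into February → 1989-02-08.

1989-02-08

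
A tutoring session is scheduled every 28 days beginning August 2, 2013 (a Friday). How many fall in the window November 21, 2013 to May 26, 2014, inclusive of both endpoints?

7

Occurrences land 28·i days after August 2, 2013 for i = 0, 1, 2, …
November 21, 2013 is 111 days after the start; 111 ÷ 28 = 3 remainder 27; since the remainder is 27, round up to i = 4. First occurrence in the window: #5 on November 22, 2013 (4×28 = 112 days in).
May 26, 2014 is 297 days after the start; 297 ÷ 28 = 10 remainder 17. Last occurrence in the window: #11 on May 9, 2014.
Occurrences #5 through #11: 7 in total.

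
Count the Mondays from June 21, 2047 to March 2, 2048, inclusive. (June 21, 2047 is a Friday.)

37

June 21, 2047 is a Friday; the first Monday on or after it is June 24, 2047 (3 days later).
From June 24, 2047 to March 2, 2048: 6 + 31 + 31 + 30 + 31 + 30 + 31 + 31 + 29 + 2 = 252 days (rest of June, July, August, September, October, November, December, January, February, March).
252 ÷ 7 = 36 full weeks with remainder 0, so 36 more Mondays after the first → 37.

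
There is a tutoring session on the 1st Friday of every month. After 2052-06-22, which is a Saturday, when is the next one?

2052-07-05

June 2052 starts on a Saturday, so its 1st Friday is 2052-06-07 (6 days in).
That is not after 2052-06-22, so look at July 2052.
July 2052 starts on a Monday, so its 1st Friday is 2052-07-05 (4 days in).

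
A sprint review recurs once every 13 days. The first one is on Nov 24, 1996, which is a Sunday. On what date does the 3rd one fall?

Dec 20, 1996

The 3rd occurrence is 2 intervals after the first: 2 × 13 = 26 days after Nov 24, 1996.
Nov has 30 days — 6 days to the end of Nov leaves 20.
20 days into Dec → Dec 20, 1996.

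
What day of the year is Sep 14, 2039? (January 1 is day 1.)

Days in months before Sep: 31 + 28 + 31 + 30 + 31 + 30 + 31 + 31 = 243.
Plus 14 days into Sep → day 257.

257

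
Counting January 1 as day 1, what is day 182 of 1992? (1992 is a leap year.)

30 June 1992

January has 31 days (182 − 31 = 151 remain).
February has 29 days (151 − 29 = 122 remain).
March has 31 days (122 − 31 = 91 remain).
April has 30 days (91 − 30 = 61 remain).
May has 31 days (61 − 31 = 30 remain).
30 into June → June 30.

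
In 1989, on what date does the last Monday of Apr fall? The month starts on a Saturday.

Apr 24, 1989

Apr 1989 begins on a Saturday, so the first Monday is Apr 3 (2 days later).
Apr 1989 has 30 days. Adding weeks: 3, 10, 17, 24 — the last one ≤ 30 is the 24th.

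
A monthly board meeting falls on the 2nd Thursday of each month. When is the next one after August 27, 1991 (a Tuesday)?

August 1991 starts on a Thursday; its first Thursday is the 1st, so the 2nd Thursday is the 8th — August 8, 1991.
That is not after August 27, 1991, so look at September 1991.
September 1991 starts on a Sunday; its first Thursday is the 5th, so the 2nd Thursday is the 12th — September 12, 1991.

September 12, 1991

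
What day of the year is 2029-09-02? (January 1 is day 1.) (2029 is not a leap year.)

Days in months before September: 31 + 28 + 31 + 30 + 31 + 30 + 31 + 31 = 243.
Plus 2 days into September → day 245.

245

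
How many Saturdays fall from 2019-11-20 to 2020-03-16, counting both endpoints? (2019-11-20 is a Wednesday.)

17

2019-11-20 is a Wednesday; the first Saturday on or after it is 2019-11-23 (3 days later).
From 2019-11-23 to 2020-03-16: 7 + 31 + 31 + 29 + 16 = 114 days (rest of November, December, January, February, March).
114 ÷ 7 = 16 full weeks with remainder 2, so 16 more Saturdays after the first → 17.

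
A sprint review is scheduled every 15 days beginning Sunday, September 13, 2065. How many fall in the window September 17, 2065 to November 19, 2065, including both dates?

Occurrences land 15·i days after September 13, 2065 for i = 0, 1, 2, …
September 17, 2065 is 4 days after the start; 4 ÷ 15 = 0 remainder 4; since the remainder is 4, round up to i = 1. First occurrence in the window: #2 on September 28, 2065 (1×15 = 15 days in).
November 19, 2065 is 67 days after the start; 67 ÷ 15 = 4 remainder 7. Last occurrence in the window: #5 on November 12, 2065.
Occurrences #2 through #5: 4 in total.

4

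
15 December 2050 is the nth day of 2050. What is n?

349

Days in months before December: 31 + 28 + 31 + 30 + 31 + 30 + 31 + 31 + 30 + 31 + 30 = 334.
Plus 15 days into December → day 349.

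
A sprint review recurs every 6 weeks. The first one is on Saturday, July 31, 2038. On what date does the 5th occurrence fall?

January 15, 2039

The 5th occurrence is 4 intervals after the first: 4 × 42 = 168 days after July 31, 2038.
July has 31 days — 0 days to the end of July leaves 168.
August has 31 days (137 left).
September has 30 days (107 left).
October has 31 days (76 left).
November has 30 days (46 left).
December has 31 days (15 left).
15 days into January → January 15, 2039.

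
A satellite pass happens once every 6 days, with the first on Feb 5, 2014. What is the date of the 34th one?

Aug 22, 2014

The 34th occurrence is 33 intervals after the first: 33 × 6 = 198 days after Feb 5, 2014.
Feb has 28 days — 23 days to the end of Feb leaves 175.
Mar has 31 days (144 left).
Apr has 30 days (114 left).
May has 31 days (83 left).
Jun has 30 days (53 left).
Jul has 31 days (22 left).
22 days into Aug → Aug 22, 2014.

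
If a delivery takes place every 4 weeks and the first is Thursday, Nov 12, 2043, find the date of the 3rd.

The 3rd occurrence is 2 intervals after the first: 2 × 28 = 56 days after Nov 12, 2043.
Nov has 30 days — 18 days to the end of Nov leaves 38.
Dec has 31 days (7 left).
7 days into Jan → Jan 7, 2044.

Jan 7, 2044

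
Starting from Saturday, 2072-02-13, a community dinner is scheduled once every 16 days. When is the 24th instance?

2073-02-15

The 24th occurrence is 23 intervals after the first: 23 × 16 = 368 days after 2072-02-13.
February has 29 days — 16 days to the end of February leaves 352.
March has 31 days (321 left).
April has 30 days (291 left).
May has 31 days (260 left).
June has 30 days (230 left).
July has 31 days (199 left).
August has 31 days (168 left).
September has 30 days (138 left).
October has 31 days (107 left).
November has 30 days (77 left).
December has 31 days (46 left).
January has 31 days (15 left).
15 days into February → 2073-02-15.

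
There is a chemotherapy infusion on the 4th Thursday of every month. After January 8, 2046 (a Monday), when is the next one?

January 25, 2046

January 2046 starts on a Monday; its first Thursday is the 4th, so the 4th Thursday is the 25th — January 25, 2046.
January 25, 2046 is after January 8, 2046, so that is the next one.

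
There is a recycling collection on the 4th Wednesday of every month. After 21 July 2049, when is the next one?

July 2049 starts on a Thursday; its first Wednesday is the 7th, so the 4th Wednesday is the 28th — 28 July 2049.
28 July 2049 is after 21 July 2049, so that is the next one.

28 July 2049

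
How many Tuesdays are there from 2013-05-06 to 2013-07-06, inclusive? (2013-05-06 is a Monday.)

2013-05-06 is a Monday; the first Tuesday on or after it is 2013-05-07 (1 day later).
From 2013-05-07 to 2013-07-06: 24 + 30 + 6 = 60 days (rest of May, June, July).
60 ÷ 7 = 8 full weeks with remainder 4, so 8 more Tuesdays after the first → 9.

9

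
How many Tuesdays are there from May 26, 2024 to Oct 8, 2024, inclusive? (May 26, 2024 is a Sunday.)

20

May 26, 2024 is a Sunday; the first Tuesday on or after it is May 28, 2024 (2 days later).
From May 28, 2024 to Oct 8, 2024: 3 + 30 + 31 + 31 + 30 + 8 = 133 days (rest of May, Jun, Jul, Aug, Sep, Oct).
133 ÷ 7 = 19 full weeks with remainder 0, so 19 more Tuesdays after the first → 20.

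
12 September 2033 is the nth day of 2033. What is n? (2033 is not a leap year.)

Days in months before September: 31 + 28 + 31 + 30 + 31 + 30 + 31 + 31 = 243.
Plus 12 days into September → day 255.

255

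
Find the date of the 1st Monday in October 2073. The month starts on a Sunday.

2 October 2073

October 2073 begins on a Sunday, so the first Monday is October 2 (1 day later).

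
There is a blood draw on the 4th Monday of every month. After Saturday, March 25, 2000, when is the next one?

March 27, 2000

March 2000 starts on a Wednesday; its first Monday is the 6th, so the 4th Monday is the 27th — March 27, 2000.
March 27, 2000 is after March 25, 2000, so that is the next one.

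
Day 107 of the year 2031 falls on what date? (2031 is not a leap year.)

January has 31 days (107 − 31 = 76 remain).
February has 28 days (76 − 28 = 48 remain).
March has 31 days (48 − 31 = 17 remain).
17 into April → April 17.

April 17, 2031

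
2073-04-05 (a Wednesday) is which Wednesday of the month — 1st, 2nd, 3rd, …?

1st

Day 5 falls in week ⌈5/7⌉ of the month.
Days 1–7 hold the 1st Wednesday, 8–14 the 2nd, 15–21 the 3rd, 22–28 the 4th, 29–31 the 5th.
5 is in the range for the 1st.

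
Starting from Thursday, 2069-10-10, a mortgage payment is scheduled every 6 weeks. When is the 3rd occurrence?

2070-01-02

The 3rd occurrence is 2 intervals after the first: 2 × 42 = 84 days after 2069-10-10.
October has 31 days — 21 days to the end of October leaves 63.
November has 30 days (33 left).
December has 31 days (2 left).
2 days into January → 2070-01-02.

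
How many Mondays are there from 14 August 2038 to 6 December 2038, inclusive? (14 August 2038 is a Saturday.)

17

14 August 2038 is a Saturday; the first Monday on or after it is 16 August 2038 (2 days later).
From 16 August 2038 to 6 December 2038: 15 + 30 + 31 + 30 + 6 = 112 days (rest of August, September, October, November, December).
112 ÷ 7 = 16 full weeks with remainder 0, so 16 more Mondays after the first → 17.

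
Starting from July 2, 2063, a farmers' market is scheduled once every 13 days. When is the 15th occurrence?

The 15th occurrence is 14 intervals after the first: 14 × 13 = 182 days after July 2, 2063.
July has 31 days — 29 days to the end of July leaves 153.
August has 31 days (122 left).
September has 30 days (92 left).
October has 31 days (61 left).
November has 30 days (31 left).
31 days into December → December 31, 2063.

December 31, 2063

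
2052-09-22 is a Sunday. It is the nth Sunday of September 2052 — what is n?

4th

Day 22 falls in week ⌈22/7⌉ of the month.
Days 1–7 hold the 1st Sunday, 8–14 the 2nd, 15–21 the 3rd, 22–28 the 4th, 29–31 the 5th.
22 is in the range for the 4th.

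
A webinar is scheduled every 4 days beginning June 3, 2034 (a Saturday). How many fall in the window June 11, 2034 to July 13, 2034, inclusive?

9

Occurrences land 4·i days after June 3, 2034 for i = 0, 1, 2, …
June 11, 2034 is 8 days after the start; 8 ÷ 4 = 2 remainder 0. First occurrence in the window: #3 on June 11, 2034 (2×4 = 8 days in).
July 13, 2034 is 40 days after the start; 40 ÷ 4 = 10 remainder 0. Last occurrence in the window: #11 on July 13, 2034.
Occurrences #3 through #11: 9 in total.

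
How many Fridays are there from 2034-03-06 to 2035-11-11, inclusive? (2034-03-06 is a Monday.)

88

2034-03-06 is a Monday; the first Friday on or after it is 2034-03-10 (4 days later).
From 2034-03-10 to 2035-11-11: 296 + 315 = 611 days (rest of 2034, to 2035-11-11 in 2035).
611 ÷ 7 = 87 full weeks with remainder 2, so 87 more Fridays after the first → 88.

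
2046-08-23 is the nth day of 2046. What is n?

Days in months before August: 31 + 28 + 31 + 30 + 31 + 30 + 31 = 212.
Plus 23 days into August → day 235.

235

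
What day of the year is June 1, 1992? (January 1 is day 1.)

Days in months before June: 31 + 29 + 31 + 30 + 31 = 152.
Plus 1 day into June → day 153.

153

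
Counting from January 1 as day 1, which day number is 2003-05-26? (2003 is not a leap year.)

Days in months before May: 31 + 28 + 31 + 30 = 120.
Plus 26 days into May → day 146.

146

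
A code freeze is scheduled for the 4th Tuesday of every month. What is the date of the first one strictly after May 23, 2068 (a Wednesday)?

June 26, 2068

May 2068 starts on a Tuesday; its first Tuesday is the 1st, so the 4th Tuesday is the 22nd — May 22, 2068.
That is not after May 23, 2068, so look at June 2068.
June 2068 starts on a Friday; its first Tuesday is the 5th, so the 4th Tuesday is the 26th — June 26, 2068.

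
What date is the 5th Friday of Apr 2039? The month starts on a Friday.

Apr 2039 begins on a Friday, so the first Friday is Apr 1.
The 5th Friday is 4 weeks later: 1 + 28 = 29.

Apr 29, 2039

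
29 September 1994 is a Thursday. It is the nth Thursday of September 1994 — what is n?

5th

Day 29 falls in week ⌈29/7⌉ of the month.
Days 1–7 hold the 1st Thursday, 8–14 the 2nd, 15–21 the 3rd, 22–28 the 4th, 29–31 the 5th.
29 is in the range for the 5th.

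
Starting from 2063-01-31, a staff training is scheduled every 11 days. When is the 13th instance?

2063-06-12

The 13th occurrence is 12 intervals after the first: 12 × 11 = 132 days after 2063-01-31.
January has 31 days — 0 days to the end of January leaves 132.
February has 28 days (104 left).
March has 31 days (73 left).
April has 30 days (43 left).
May has 31 days (12 left).
12 days into June → 2063-06-12.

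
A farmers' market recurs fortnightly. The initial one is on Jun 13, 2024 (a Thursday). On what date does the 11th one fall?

Oct 31, 2024

The 11th occurrence is 10 intervals after the first: 10 × 14 = 140 days after Jun 13, 2024.
Jun has 30 days — 17 days to the end of Jun leaves 123.
Jul has 31 days (92 left).
Aug has 31 days (61 left).
Sep has 30 days (31 left).
31 days into Oct → Oct 31, 2024.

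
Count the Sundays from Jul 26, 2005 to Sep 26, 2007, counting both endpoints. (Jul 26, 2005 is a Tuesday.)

Jul 26, 2005 is a Tuesday; the first Sunday on or after it is Jul 31, 2005 (5 days later).
From Jul 31, 2005 to Sep 26, 2007: 153 + 365 + 269 = 787 days (rest of 2005, 2006, to Sep 26, 2007 in 2007).
787 ÷ 7 = 112 full weeks with remainder 3, so 112 more Sundays after the first → 113.

113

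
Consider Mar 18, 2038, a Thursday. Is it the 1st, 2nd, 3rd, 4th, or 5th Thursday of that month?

Day 18 falls in week ⌈18/7⌉ of the month.
Days 1–7 hold the 1st Thursday, 8–14 the 2nd, 15–21 the 3rd, 22–28 the 4th, 29–31 the 5th.
18 is in the range for the 3rd.

3rd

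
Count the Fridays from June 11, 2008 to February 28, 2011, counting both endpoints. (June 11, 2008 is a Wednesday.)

June 11, 2008 is a Wednesday; the first Friday on or after it is June 13, 2008 (2 days later).
From June 13, 2008 to February 28, 2011: 201 + 365 + 365 + 59 = 990 days (rest of 2008, 2009, 2010, to February 28, 2011 in 2011).
990 ÷ 7 = 141 full weeks with remainder 3, so 141 more Fridays after the first → 142.

142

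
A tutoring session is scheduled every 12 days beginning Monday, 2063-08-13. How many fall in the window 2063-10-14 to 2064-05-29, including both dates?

Occurrences land 12·i days after 2063-08-13 for i = 0, 1, 2, …
2063-10-14 is 62 days after the start; 62 ÷ 12 = 5 remainder 2; since the remainder is 2, round up to i = 6. First occurrence in the window: #7 on 2063-10-24 (6×12 = 72 days in).
2064-05-29 is 290 days after the start; 290 ÷ 12 = 24 remainder 2. Last occurrence in the window: #25 on 2064-05-27.
Occurrences #7 through #25: 19 in total.

19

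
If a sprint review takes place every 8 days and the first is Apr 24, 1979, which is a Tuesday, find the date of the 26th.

Nov 10, 1979

The 26th occurrence is 25 intervals after the first: 25 × 8 = 200 days after Apr 24, 1979.
Apr has 30 days — 6 days to the end of Apr leaves 194.
May has 31 days (163 left).
Jun has 30 days (133 left).
Jul has 31 days (102 left).
Aug has 31 days (71 left).
Sep has 30 days (41 left).
Oct has 31 days (10 left).
10 days into Nov → Nov 10, 1979.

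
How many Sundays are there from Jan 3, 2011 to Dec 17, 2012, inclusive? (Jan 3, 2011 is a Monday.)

102

Jan 3, 2011 is a Monday; the first Sunday on or after it is Jan 9, 2011 (6 days later).
From Jan 9, 2011 to Dec 17, 2012: 356 + 352 = 708 days (rest of 2011, to Dec 17, 2012 in 2012).
708 ÷ 7 = 101 full weeks with remainder 1, so 101 more Sundays after the first → 102.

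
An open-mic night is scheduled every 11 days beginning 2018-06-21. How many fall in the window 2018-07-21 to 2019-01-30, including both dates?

18

Occurrences land 11·i days after 2018-06-21 for i = 0, 1, 2, …
2018-07-21 is 30 days after the start; 30 ÷ 11 = 2 remainder 8; since the remainder is 8, round up to i = 3. First occurrence in the window: #4 on 2018-07-24 (3×11 = 33 days in).
2019-01-30 is 223 days after the start; 223 ÷ 11 = 20 remainder 3. Last occurrence in the window: #21 on 2019-01-27.
Occurrences #4 through #21: 18 in total.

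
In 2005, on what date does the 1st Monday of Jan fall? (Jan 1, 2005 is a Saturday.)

Jan 3, 2005

Jan 2005 begins on a Saturday, so the first Monday is Jan 3 (2 days later).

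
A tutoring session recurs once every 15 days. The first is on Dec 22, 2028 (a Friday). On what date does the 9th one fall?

The 9th occurrence is 8 intervals after the first: 8 × 15 = 120 days after Dec 22, 2028.
Dec has 31 days — 9 days to the end of Dec leaves 111.
Jan has 31 days (80 left).
Feb has 28 days (52 left).
Mar has 31 days (21 left).
21 days into Apr → Apr 21, 2029.

Apr 21, 2029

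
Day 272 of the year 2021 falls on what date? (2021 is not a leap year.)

January has 31 days (272 − 31 = 241 remain).
February has 28 days (241 − 28 = 213 remain).
March has 31 days (213 − 31 = 182 remain).
April has 30 days (182 − 30 = 152 remain).
May has 31 days (152 − 31 = 121 remain).
June has 30 days (121 − 30 = 91 remain).
July has 31 days (91 − 31 = 60 remain).
August has 31 days (60 − 31 = 29 remain).
29 into September → September 29.

29 September 2021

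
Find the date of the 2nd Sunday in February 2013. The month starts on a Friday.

10 February 2013

February 2013 begins on a Friday, so the first Sunday is February 3 (2 days later).
The 2nd Sunday is 1 weeks later: 3 + 7 = 10.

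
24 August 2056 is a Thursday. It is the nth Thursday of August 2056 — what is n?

4th

Day 24 falls in week ⌈24/7⌉ of the month.
Days 1–7 hold the 1st Thursday, 8–14 the 2nd, 15–21 the 3rd, 22–28 the 4th, 29–31 the 5th.
24 is in the range for the 4th.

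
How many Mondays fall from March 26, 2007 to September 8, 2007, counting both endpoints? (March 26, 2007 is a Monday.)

March 26, 2007 is a Monday; the first Monday on or after it is March 26, 2007.
From March 26, 2007 to September 8, 2007: 5 + 30 + 31 + 30 + 31 + 31 + 8 = 166 days (rest of March, April, May, June, July, August, September).
166 ÷ 7 = 23 full weeks with remainder 5, so 23 more Mondays after the first → 24.

24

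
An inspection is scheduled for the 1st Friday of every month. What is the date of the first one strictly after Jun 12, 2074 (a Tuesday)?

Jun 2074 starts on a Friday, so its 1st Friday is Jun 1, 2074.
That is not after Jun 12, 2074, so look at Jul 2074.
Jul 2074 starts on a Sunday, so its 1st Friday is Jul 6, 2074 (5 days in).

Jul 6, 2074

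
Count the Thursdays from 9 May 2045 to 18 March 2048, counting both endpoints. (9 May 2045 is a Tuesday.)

149

9 May 2045 is a Tuesday; the first Thursday on or after it is 11 May 2045 (2 days later).
From 11 May 2045 to 18 March 2048: 234 + 365 + 365 + 78 = 1042 days (rest of 2045, 2046, 2047, to 18 March 2048 in 2048).
1042 ÷ 7 = 148 full weeks with remainder 6, so 148 more Thursdays after the first → 149.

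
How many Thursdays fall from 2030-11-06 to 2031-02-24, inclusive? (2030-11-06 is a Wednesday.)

2030-11-06 is a Wednesday; the first Thursday on or after it is 2030-11-07 (1 day later).
From 2030-11-07 to 2031-02-24: 23 + 31 + 31 + 24 = 109 days (rest of November, December, January, February).
109 ÷ 7 = 15 full weeks with remainder 4, so 15 more Thursdays after the first → 16.

16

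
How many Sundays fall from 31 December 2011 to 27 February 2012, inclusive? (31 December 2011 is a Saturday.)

31 December 2011 is a Saturday; the first Sunday on or after it is 1 January 2012 (1 day later).
From 1 January 2012 to 27 February 2012: 30 + 27 = 57 days (rest of January, February).
57 ÷ 7 = 8 full weeks with remainder 1, so 8 more Sundays after the first → 9.

9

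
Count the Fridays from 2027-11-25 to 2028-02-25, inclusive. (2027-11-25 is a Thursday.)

14

2027-11-25 is a Thursday; the first Friday on or after it is 2027-11-26 (1 day later).
From 2027-11-26 to 2028-02-25: 4 + 31 + 31 + 25 = 91 days (rest of November, December, January, February).
91 ÷ 7 = 13 full weeks with remainder 0, so 13 more Fridays after the first → 14.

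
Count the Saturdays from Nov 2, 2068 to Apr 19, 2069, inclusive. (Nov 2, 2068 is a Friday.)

24

Nov 2, 2068 is a Friday; the first Saturday on or after it is Nov 3, 2068 (1 day later).
From Nov 3, 2068 to Apr 19, 2069: 27 + 31 + 31 + 28 + 31 + 19 = 167 days (rest of Nov, Dec, Jan, Feb, Mar, Apr).
167 ÷ 7 = 23 full weeks with remainder 6, so 23 more Saturdays after the first → 24.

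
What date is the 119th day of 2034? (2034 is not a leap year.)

April 29, 2034

January has 31 days (119 − 31 = 88 remain).
February has 28 days (88 − 28 = 60 remain).
March has 31 days (60 − 31 = 29 remain).
29 into April → April 29.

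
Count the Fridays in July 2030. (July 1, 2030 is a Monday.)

4

July 1, 2030 is a Monday; the first Friday on or after it is July 5, 2030 (4 days later).
From July 5, 2030 to July 31, 2030 is 31 − 5 = 26 days.
26 ÷ 7 = 3 full weeks with remainder 5, so 3 more Fridays after the first → 4.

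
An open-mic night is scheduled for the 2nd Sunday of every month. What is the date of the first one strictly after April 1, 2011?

April 2011 starts on a Friday; its first Sunday is the 3rd, so the 2nd Sunday is the 10th — April 10, 2011.
April 10, 2011 is after April 1, 2011, so that is the next one.

April 10, 2011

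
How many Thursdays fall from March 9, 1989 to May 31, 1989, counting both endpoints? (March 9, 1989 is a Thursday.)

March 9, 1989 is a Thursday; the first Thursday on or after it is March 9, 1989.
From March 9, 1989 to May 31, 1989: 22 + 30 + 31 = 83 days (rest of March, April, May).
83 ÷ 7 = 11 full weeks with remainder 6, so 11 more Thursdays after the first → 12.

12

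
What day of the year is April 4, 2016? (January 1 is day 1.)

95

Days in months before April: 31 + 29 + 31 = 91.
Plus 4 days into April → day 95.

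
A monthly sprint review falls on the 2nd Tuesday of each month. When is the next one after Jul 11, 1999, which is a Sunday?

Jul 1999 starts on a Thursday; its first Tuesday is the 6th, so the 2nd Tuesday is the 13th — Jul 13, 1999.
Jul 13, 1999 is after Jul 11, 1999, so that is the next one.

Jul 13, 1999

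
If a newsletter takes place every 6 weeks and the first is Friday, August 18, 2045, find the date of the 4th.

December 22, 2045

The 4th occurrence is 3 intervals after the first: 3 × 42 = 126 days after August 18, 2045.
August has 31 days — 13 days to the end of August leaves 113.
September has 30 days (83 left).
October has 31 days (52 left).
November has 30 days (22 left).
22 days into December → December 22, 2045.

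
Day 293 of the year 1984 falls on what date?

January has 31 days (293 − 31 = 262 remain).
February has 29 days (262 − 29 = 233 remain).
March has 31 days (233 − 31 = 202 remain).
April has 30 days (202 − 30 = 172 remain).
May has 31 days (172 − 31 = 141 remain).
June has 30 days (141 − 30 = 111 remain).
July has 31 days (111 − 31 = 80 remain).
August has 31 days (80 − 31 = 49 remain).
September has 30 days (49 − 30 = 19 remain).
19 into October → October 19.

1984-10-19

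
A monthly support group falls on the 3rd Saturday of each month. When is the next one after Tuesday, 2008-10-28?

October 2008 starts on a Wednesday; its first Saturday is the 4th, so the 3rd Saturday is the 18th — 2008-10-18.
That is not after 2008-10-28, so look at November 2008.
November 2008 starts on a Saturday; its first Saturday is the 1st, so the 3rd Saturday is the 15th — 2008-11-15.

2008-11-15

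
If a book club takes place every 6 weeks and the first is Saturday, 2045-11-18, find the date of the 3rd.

2046-02-10

The 3rd occurrence is 2 intervals after the first: 2 × 42 = 84 days after 2045-11-18.
November has 30 days — 12 days to the end of November leaves 72.
December has 31 days (41 left).
January has 31 days (10 left).
10 days into February → 2046-02-10.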